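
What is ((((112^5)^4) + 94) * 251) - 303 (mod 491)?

372

(112)^5 ≡ 477 (mod 491)
(477)^4 ≡ 118 (mod 491)
118 + 94 = 212
212 * 251 = 53212 ≡ 184 (mod 491)
184 - 303 = -119 ≡ 372 (mod 491)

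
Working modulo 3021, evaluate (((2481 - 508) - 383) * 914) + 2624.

2783

2481 - 508 = 1973
1973 - 383 = 1590
1590 * 914 = 1453260 ≡ 159 (mod 3021)
159 + 2624 = 2783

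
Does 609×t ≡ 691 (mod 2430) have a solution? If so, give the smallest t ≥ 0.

no solution

gcd(609, 2430) = 3, and 3 does not divide 691.
So the congruence has no solution.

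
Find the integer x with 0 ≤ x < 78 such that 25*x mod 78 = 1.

25

Apply the Euclidean algorithm and back-substitute:
78 = 3×25 + 3
25 = 8×3 + 1
3 = 3×1 + 0
gcd(25, 78) = 1, so the inverse exists.
Back-substitute for 1:
1 = 1×25 − 8×3
  = −8×78 + 25×25
So 25⁻¹ ≡ 25 (mod 78).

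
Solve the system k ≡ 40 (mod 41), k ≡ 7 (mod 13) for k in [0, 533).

163

41⁻¹ mod 13: 41*7 ≡ 1 (mod 13), so 41⁻¹ ≡ 7.
k = 40 + 41*((7 − 40)*7 mod 13) = 40 + 41*3 = 163.
Check: 163 mod 41 = 40, 163 mod 13 = 7. ✓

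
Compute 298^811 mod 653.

449

By square-and-multiply:
811 in binary is 1100101011, i.e. 811 = 512 + 256 + 32 + 8 + 2 + 1.
298^1 ≡ 298 (mod 653)
298^2 ≡ 298^2 = 88804 ≡ 649 (mod 653)
298^4 ≡ 649^2 = 421201 ≡ 16 (mod 653)
298^8 ≡ 16^2 = 256 (mod 653)
298^16 ≡ 256^2 = 65536 ≡ 236 (mod 653)
298^32 ≡ 236^2 = 55696 ≡ 191 (mod 653)
298^64 ≡ 191^2 = 36481 ≡ 566 (mod 653)
298^128 ≡ 566^2 = 320356 ≡ 386 (mod 653)
298^256 ≡ 386^2 = 148996 ≡ 112 (mod 653)
298^512 ≡ 112^2 = 12544 ≡ 137 (mod 653)
298^811 = 298^512 · 298^256 · 298^32 · 298^8 · 298^2 · 298^1 ≡ 137 · 112 · 191 · 256 · 649 · 298 (mod 653).
Accumulate the product:
137 · 112 = 15344 ≡ 325
325 · 191 = 62075 ≡ 40
40 · 256 = 10240 ≡ 445
445 · 649 = 288805 ≡ 179
179 · 298 = 53342 ≡ 449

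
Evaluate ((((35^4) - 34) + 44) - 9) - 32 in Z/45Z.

24

(35)^4 ≡ 10 (mod 45)
10 - 34 = -24 ≡ 21 (mod 45)
21 + 44 = 65 ≡ 20 (mod 45)
20 - 9 = 11
11 - 32 = -21 ≡ 24 (mod 45)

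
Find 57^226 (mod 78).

51

57^1 ≡ 57 (mod 78)
57^2 ≡ 57^2 = 3249 ≡ 51 (mod 78)
57^4 ≡ 51^2 = 2601 ≡ 27 (mod 78)
57^8 ≡ 27^2 = 729 ≡ 27 (mod 78)
57^16 ≡ 27^2 = 729 ≡ 27 (mod 78)
57^32 ≡ 27^2 = 729 ≡ 27 (mod 78)
57^64 ≡ 27^2 = 729 ≡ 27 (mod 78)
57^128 ≡ 27^2 = 729 ≡ 27 (mod 78)
57^226 = 57^128 × 57^64 × 57^32 × 57^2 ≡ 27 × 27 × 27 × 51 (mod 78).
Accumulate the product:
27 × 27 = 729 ≡ 27
27 × 27 = 729 ≡ 27
27 × 51 = 1377 ≡ 51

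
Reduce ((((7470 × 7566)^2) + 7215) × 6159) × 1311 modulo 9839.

3987

7470 × 7566 = 56518020 ≡ 2804 (mod 9839)
(2804)^2 ≡ 1055 (mod 9839)
1055 + 7215 = 8270
8270 × 6159 = 50934930 ≡ 8266 (mod 9839)
8266 × 1311 = 10836726 ≡ 3987 (mod 9839)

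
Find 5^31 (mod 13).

By square-and-multiply:
31 in binary is 11111, i.e. 31 = 16 + 8 + 4 + 2 + 1.
5^1 ≡ 5 (mod 13)
5^2 ≡ 5^2 = 25 ≡ 12 (mod 13)
5^4 ≡ 12^2 = 144 ≡ 1 (mod 13)
5^8 ≡ 1^2 = 1 (mod 13)
5^16 ≡ 1^2 = 1 (mod 13)
5^31 = 5^16 · 5^8 · 5^4 · 5^2 · 5^1 ≡ 1 · 1 · 1 · 12 · 5 (mod 13).
Accumulate the product:
1 · 1 = 1
1 · 1 = 1
1 · 12 = 12
12 · 5 = 60 ≡ 8

8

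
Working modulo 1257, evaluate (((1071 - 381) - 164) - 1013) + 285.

1055

1071 - 381 = 690
690 - 164 = 526
526 - 1013 = -487 ≡ 770 (mod 1257)
770 + 285 = 1055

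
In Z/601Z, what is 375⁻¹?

359

601 = 1×375 + 226
375 = 1×226 + 149
226 = 1×149 + 77
149 = 1×77 + 72
77 = 1×72 + 5
72 = 14×5 + 2
5 = 2×2 + 1
2 = 2×1 + 0
gcd(375, 601) = 1, so the inverse exists.
Back-substitute for 1:
1 = 1×5 − 2×2
  = −2×72 + 29×5
  = 29×77 − 31×72
  = −31×149 + 60×77
  = 60×226 − 91×149
  = −91×375 + 151×226
  = 151×601 − 242×375
So 375⁻¹ ≡ −242 ≡ 359 (mod 601).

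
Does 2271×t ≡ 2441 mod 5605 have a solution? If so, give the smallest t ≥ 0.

2906

gcd(2271, 5605) = 1, so a unique solution mod 5605 exists.
2271⁻¹ ≡ 116 (mod 5605).
t ≡ 116×2441 ≡ 2906 (mod 5605).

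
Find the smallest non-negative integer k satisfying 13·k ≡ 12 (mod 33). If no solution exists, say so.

6

gcd(13, 33) = 1, so a unique solution mod 33 exists.
13⁻¹ ≡ 28 (mod 33).
k ≡ 28·12 ≡ 6 (mod 33).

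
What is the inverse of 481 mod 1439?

1080

Apply the Euclidean algorithm and back-substitute:
1439 = 2*481 + 477
481 = 1*477 + 4
477 = 119*4 + 1
4 = 4*1 + 0
gcd(481, 1439) = 1, so the inverse exists.
Back-substitute for 1:
1 = 1*477 − 119*4
  = −119*481 + 120*477
  = 120*1439 − 359*481
So 481⁻¹ ≡ −359 ≡ 1080 (mod 1439).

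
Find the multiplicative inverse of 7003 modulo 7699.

Run the extended Euclidean algorithm:
7699 = 1*7003 + 696
7003 = 10*696 + 43
696 = 16*43 + 8
43 = 5*8 + 3
8 = 2*3 + 2
3 = 1*2 + 1
2 = 2*1 + 0
gcd(7003, 7699) = 1, so the inverse exists.
Bézout: 1 = −2606*7699 + 2865*7003.
So 7003⁻¹ ≡ 2865 (mod 7699).

2865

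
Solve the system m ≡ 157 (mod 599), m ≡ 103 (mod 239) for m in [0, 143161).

599⁻¹ mod 239: 599×160 ≡ 1 (mod 239), so 599⁻¹ ≡ 160.
m = 157 + 599×((103 − 157)×160 mod 239) = 157 + 599×203 = 121754.
Check: 121754 mod 599 = 157, 121754 mod 239 = 103. ✓

121754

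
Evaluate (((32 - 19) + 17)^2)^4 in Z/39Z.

3

32 - 19 = 13
13 + 17 = 30
(30)^2 ≡ 3 (mod 39)
(3)^4 ≡ 3 (mod 39)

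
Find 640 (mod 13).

640 = 49×13 + 3, so 640 ≡ 3 (mod 13).

3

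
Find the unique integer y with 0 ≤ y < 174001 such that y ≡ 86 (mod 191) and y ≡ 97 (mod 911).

43825

191⁻¹ mod 911: 191·849 ≡ 1 (mod 911), so 191⁻¹ ≡ 849.
y = 86 + 191·((97 − 86)·849 mod 911) = 86 + 191·229 = 43825.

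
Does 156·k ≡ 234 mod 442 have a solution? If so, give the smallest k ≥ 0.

gcd(156, 442) = 26, and 26 | 234, so solutions exist.
Divide through by 26: 6·k = 9 (mod 17).
6⁻¹ ≡ 3 (mod 17).
k ≡ 3·9 ≡ 10 (mod 17).
The smallest non-negative solution is k = 10.

10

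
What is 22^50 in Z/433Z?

289

22^1 ≡ 22 (mod 433)
22^2 ≡ 22^2 = 484 ≡ 51 (mod 433)
22^4 ≡ 51^2 = 2601 ≡ 3 (mod 433)
22^8 ≡ 3^2 = 9 (mod 433)
22^16 ≡ 9^2 = 81 (mod 433)
22^32 ≡ 81^2 = 6561 ≡ 66 (mod 433)
22^50 = 22^32 × 22^16 × 22^2 ≡ 66 × 81 × 51 (mod 433).
Accumulate the product:
66 × 81 = 5346 ≡ 150
150 × 51 = 7650 ≡ 289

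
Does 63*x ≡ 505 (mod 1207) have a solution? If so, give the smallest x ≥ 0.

851

gcd(63, 1207) = 1, so a unique solution mod 1207 exists.
63⁻¹ ≡ 843 (mod 1207).
x ≡ 843*505 ≡ 851 (mod 1207).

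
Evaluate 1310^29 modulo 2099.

Using repeated squaring:
29 in binary is 11101, i.e. 29 = 16 + 8 + 4 + 1.
1310^1 ≡ 1310 (mod 2099)
1310^2 ≡ 1310^2 = 1716100 ≡ 1217 (mod 2099)
1310^4 ≡ 1217^2 = 1481089 ≡ 1294 (mod 2099)
1310^8 ≡ 1294^2 = 1674436 ≡ 1533 (mod 2099)
1310^16 ≡ 1533^2 = 2350089 ≡ 1308 (mod 2099)
1310^29 = 1310^16 · 1310^8 · 1310^4 · 1310^1 ≡ 1308 · 1533 · 1294 · 1310 (mod 2099).
Accumulate the product:
1308 · 1533 = 2005164 ≡ 619
619 · 1294 = 800986 ≡ 1267
1267 · 1310 = 1659770 ≡ 1560

1560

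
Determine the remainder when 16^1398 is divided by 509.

By square-and-multiply:
1398 in binary is 10101110110, i.e. 1398 = 1024 + 256 + 64 + 32 + 16 + 4 + 2.
16^1 ≡ 16 (mod 509)
16^2 ≡ 16^2 = 256 (mod 509)
16^4 ≡ 256^2 = 65536 ≡ 384 (mod 509)
16^8 ≡ 384^2 = 147456 ≡ 355 (mod 509)
16^16 ≡ 355^2 = 126025 ≡ 302 (mod 509)
16^32 ≡ 302^2 = 91204 ≡ 93 (mod 509)
16^64 ≡ 93^2 = 8649 ≡ 505 (mod 509)
16^128 ≡ 505^2 = 255025 ≡ 16 (mod 509)
16^256 ≡ 16^2 = 256 (mod 509)
16^512 ≡ 256^2 = 65536 ≡ 384 (mod 509)
16^1024 ≡ 384^2 = 147456 ≡ 355 (mod 509)
16^1398 = 16^1024 · 16^256 · 16^64 · 16^32 · 16^16 · 16^4 · 16^2 ≡ 355 · 256 · 505 · 93 · 302 · 384 · 256 (mod 509).
Accumulate the product:
355 · 256 = 90880 ≡ 278
278 · 505 = 140390 ≡ 415
415 · 93 = 38595 ≡ 420
420 · 302 = 126840 ≡ 99
99 · 384 = 38016 ≡ 350
350 · 256 = 89600 ≡ 16

16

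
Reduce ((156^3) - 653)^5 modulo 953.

(156)^3 ≡ 617 (mod 953)
617 - 653 = -36 ≡ 917 (mod 953)
(917)^5 ≡ 721 (mod 953)

721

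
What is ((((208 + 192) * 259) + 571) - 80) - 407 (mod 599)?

57

208 + 192 = 400
400 * 259 = 103600 ≡ 572 (mod 599)
572 + 571 = 1143 ≡ 544 (mod 599)
544 - 80 = 464
464 - 407 = 57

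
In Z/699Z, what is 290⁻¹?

699 = 2*290 + 119
290 = 2*119 + 52
119 = 2*52 + 15
52 = 3*15 + 7
15 = 2*7 + 1
7 = 7*1 + 0
gcd(290, 699) = 1, so the inverse exists.
Back-substitute for 1:
1 = 1*15 − 2*7
  = −2*52 + 7*15
  = 7*119 − 16*52
  = −16*290 + 39*119
  = 39*699 − 94*290
So 290⁻¹ ≡ −94 ≡ 605 (mod 699).

605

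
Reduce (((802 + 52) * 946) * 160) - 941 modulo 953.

802 + 52 = 854
854 * 946 = 807884 ≡ 693 (mod 953)
693 * 160 = 110880 ≡ 332 (mod 953)
332 - 941 = -609 ≡ 344 (mod 953)

344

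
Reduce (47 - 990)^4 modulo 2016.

47 - 990 = -943 ≡ 1073 (mod 2016)
(1073)^4 ≡ 961 (mod 2016)

961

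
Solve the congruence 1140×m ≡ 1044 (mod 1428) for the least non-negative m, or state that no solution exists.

41

gcd(1140, 1428) = 12, and 12 | 1044, so solutions exist.
Divide through by 12: 95×m mod 119 = 87.
95⁻¹ ≡ 114 (mod 119).
m ≡ 114×87 ≡ 41 (mod 119).
The smallest non-negative solution is m = 41.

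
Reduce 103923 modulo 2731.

103923 = 38×2731 + 145, so 103923 ≡ 145 (mod 2731).

145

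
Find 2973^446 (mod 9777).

By square-and-multiply:
446 in binary is 110111110, i.e. 446 = 256 + 128 + 32 + 16 + 8 + 4 + 2.
2973^1 ≡ 2973 (mod 9777)
2973^2 ≡ 2973^2 = 8838729 ≡ 321 (mod 9777)
2973^4 ≡ 321^2 = 103041 ≡ 5271 (mod 9777)
2973^8 ≡ 5271^2 = 27783441 ≡ 6984 (mod 9777)
2973^16 ≡ 6984^2 = 48776256 ≡ 8580 (mod 9777)
2973^32 ≡ 8580^2 = 73616400 ≡ 5367 (mod 9777)
2973^64 ≡ 5367^2 = 28804689 ≡ 1647 (mod 9777)
2973^128 ≡ 1647^2 = 2712609 ≡ 4380 (mod 9777)
2973^256 ≡ 4380^2 = 19184400 ≡ 1926 (mod 9777)
2973^446 = 2973^256 × 2973^128 × 2973^32 × 2973^16 × 2973^8 × 2973^4 × 2973^2 ≡ 1926 × 4380 × 5367 × 8580 × 6984 × 5271 × 321 (mod 9777).
Accumulate the product:
1926 × 4380 = 8435880 ≡ 8106
8106 × 5367 = 43504902 ≡ 7029
7029 × 8580 = 60308820 ≡ 4284
4284 × 6984 = 29919456 ≡ 1836
1836 × 5271 = 9677556 ≡ 8103
8103 × 321 = 2601063 ≡ 381

381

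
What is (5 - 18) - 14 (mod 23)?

5 - 18 = -13 ≡ 10 (mod 23)
10 - 14 = -4 ≡ 19 (mod 23)

19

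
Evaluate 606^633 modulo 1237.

633 in binary is 1001111001, i.e. 633 = 512 + 64 + 32 + 16 + 8 + 1.
606^1 ≡ 606 (mod 1237)
606^2 ≡ 606^2 = 367236 ≡ 1084 (mod 1237)
606^4 ≡ 1084^2 = 1175056 ≡ 1143 (mod 1237)
606^8 ≡ 1143^2 = 1306449 ≡ 177 (mod 1237)
606^16 ≡ 177^2 = 31329 ≡ 404 (mod 1237)
606^32 ≡ 404^2 = 163216 ≡ 1169 (mod 1237)
606^64 ≡ 1169^2 = 1366561 ≡ 913 (mod 1237)
606^128 ≡ 913^2 = 833569 ≡ 1068 (mod 1237)
606^256 ≡ 1068^2 = 1140624 ≡ 110 (mod 1237)
606^512 ≡ 110^2 = 12100 ≡ 967 (mod 1237)
606^633 = 606^512 × 606^64 × 606^32 × 606^16 × 606^8 × 606^1 ≡ 967 × 913 × 1169 × 404 × 177 × 606 (mod 1237).
Accumulate the product:
967 × 913 = 882871 ≡ 890
890 × 1169 = 1040410 ≡ 93
93 × 404 = 37572 ≡ 462
462 × 177 = 81774 ≡ 132
132 × 606 = 79992 ≡ 824

824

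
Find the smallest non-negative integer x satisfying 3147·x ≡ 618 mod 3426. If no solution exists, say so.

gcd(3147, 3426) = 3, and 3 | 618, so solutions exist.
Divide through by 3: 1049·x ≡ 206 (mod 1142).
1049⁻¹ ≡ 835 (mod 1142).
x ≡ 835·206 ≡ 710 (mod 1142).
The smallest non-negative solution is x = 710.

710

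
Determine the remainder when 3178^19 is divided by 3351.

2731

Using repeated squaring:
3178^1 ≡ 3178 (mod 3351)
3178^2 ≡ 3178^2 = 10099684 ≡ 3121 (mod 3351)
3178^4 ≡ 3121^2 = 9740641 ≡ 2635 (mod 3351)
3178^8 ≡ 2635^2 = 6943225 ≡ 3304 (mod 3351)
3178^16 ≡ 3304^2 = 10916416 ≡ 2209 (mod 3351)
3178^19 = 3178^16 · 3178^2 · 3178^1 ≡ 2209 · 3121 · 3178 (mod 3351).
Accumulate the product:
2209 · 3121 = 6894289 ≡ 1282
1282 · 3178 = 4074196 ≡ 2731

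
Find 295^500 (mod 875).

Using repeated squaring:
295^1 ≡ 295 (mod 875)
295^2 ≡ 295^2 = 87025 ≡ 400 (mod 875)
295^4 ≡ 400^2 = 160000 ≡ 750 (mod 875)
295^8 ≡ 750^2 = 562500 ≡ 750 (mod 875)
295^16 ≡ 750^2 = 562500 ≡ 750 (mod 875)
295^32 ≡ 750^2 = 562500 ≡ 750 (mod 875)
295^64 ≡ 750^2 = 562500 ≡ 750 (mod 875)
295^128 ≡ 750^2 = 562500 ≡ 750 (mod 875)
295^256 ≡ 750^2 = 562500 ≡ 750 (mod 875)
295^500 = 295^256 * 295^128 * 295^64 * 295^32 * 295^16 * 295^4 ≡ 750 * 750 * 750 * 750 * 750 * 750 (mod 875).
Accumulate the product:
750 * 750 = 562500 ≡ 750
750 * 750 = 562500 ≡ 750
750 * 750 = 562500 ≡ 750
750 * 750 = 562500 ≡ 750
750 * 750 = 562500 ≡ 750

750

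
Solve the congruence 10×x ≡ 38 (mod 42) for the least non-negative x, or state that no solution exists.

gcd(10, 42) = 2, and 2 | 38, so solutions exist.
Divide through by 2: 5×x = 19 (mod 21).
5⁻¹ ≡ 17 (mod 21).
x ≡ 17×19 ≡ 8 (mod 21).
The smallest non-negative solution is x = 8.

8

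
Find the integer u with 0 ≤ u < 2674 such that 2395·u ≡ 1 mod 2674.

1821

Run the extended Euclidean algorithm:
2674 = 1×2395 + 279
2395 = 8×279 + 163
279 = 1×163 + 116
163 = 1×116 + 47
116 = 2×47 + 22
47 = 2×22 + 3
22 = 7×3 + 1
3 = 3×1 + 0
gcd(2395, 2674) = 1, so the inverse exists.
Bézout: 1 = 764×2674 − 853×2395.
So 2395⁻¹ ≡ −853 ≡ 1821 (mod 2674).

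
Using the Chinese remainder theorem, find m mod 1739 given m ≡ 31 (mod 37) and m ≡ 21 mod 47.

68

37⁻¹ mod 47: 37×14 ≡ 1 (mod 47), so 37⁻¹ ≡ 14.
m = 31 + 37×((21 − 31)×14 mod 47) = 31 + 37×1 = 68.
Check: 68 mod 37 = 31, 68 mod 47 = 21. ✓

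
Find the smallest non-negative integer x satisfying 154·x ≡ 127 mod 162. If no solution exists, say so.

no solution

gcd(154, 162) = 2, and 2 does not divide 127.
So the congruence has no solution.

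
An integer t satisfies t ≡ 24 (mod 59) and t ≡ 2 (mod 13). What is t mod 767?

496

59⁻¹ mod 13: 59×2 ≡ 1 (mod 13), so 59⁻¹ ≡ 2.
t = 24 + 59×((2 − 24)×2 mod 13) = 24 + 59×8 = 496.
Check: 496 mod 59 = 24, 496 mod 13 = 2. ✓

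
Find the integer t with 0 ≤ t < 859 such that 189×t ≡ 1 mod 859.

859 = 4·189 + 103
189 = 1·103 + 86
103 = 1·86 + 17
86 = 5·17 + 1
17 = 17·1 + 0
gcd(189, 859) = 1, so the inverse exists.
Back-substitute for 1:
1 = 1·86 − 5·17
  = −5·103 + 6·86
  = 6·189 − 11·103
  = −11·859 + 50·189
So 189⁻¹ ≡ 50 (mod 859).

50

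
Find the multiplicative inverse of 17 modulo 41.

By the extended Euclidean algorithm:
41 = 2*17 + 7
17 = 2*7 + 3
7 = 2*3 + 1
3 = 3*1 + 0
gcd(17, 41) = 1, so the inverse exists.
Back-substitute for 1:
1 = 1*7 − 2*3
  = −2*17 + 5*7
  = 5*41 − 12*17
So 17⁻¹ ≡ −12 ≡ 29 (mod 41).

29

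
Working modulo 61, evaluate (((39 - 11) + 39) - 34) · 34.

24

39 - 11 = 28
28 + 39 = 67 ≡ 6 (mod 61)
6 - 34 = -28 ≡ 33 (mod 61)
33 · 34 = 1122 ≡ 24 (mod 61)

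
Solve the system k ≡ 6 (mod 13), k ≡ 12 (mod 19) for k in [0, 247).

13⁻¹ mod 19: 13·3 ≡ 1 (mod 19), so 13⁻¹ ≡ 3.
k = 6 + 13·((12 − 6)·3 mod 19) = 6 + 13·18 = 240.
Check: 240 mod 13 = 6, 240 mod 19 = 12. ✓

240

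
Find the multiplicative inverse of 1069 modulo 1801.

652

1801 = 1×1069 + 732
1069 = 1×732 + 337
732 = 2×337 + 58
337 = 5×58 + 47
58 = 1×47 + 11
47 = 4×11 + 3
11 = 3×3 + 2
3 = 1×2 + 1
2 = 2×1 + 0
gcd(1069, 1801) = 1, so the inverse exists.
Back-substitute for 1:
1 = 1×3 − 1×2
  = −1×11 + 4×3
  = 4×47 − 17×11
  = −17×58 + 21×47
  = 21×337 − 122×58
  = −122×732 + 265×337
  = 265×1069 − 387×732
  = −387×1801 + 652×1069
So 1069⁻¹ ≡ 652 (mod 1801).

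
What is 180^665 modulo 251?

180^1 ≡ 180 (mod 251)
180^2 ≡ 180^2 = 32400 ≡ 21 (mod 251)
180^4 ≡ 21^2 = 441 ≡ 190 (mod 251)
180^8 ≡ 190^2 = 36100 ≡ 207 (mod 251)
180^16 ≡ 207^2 = 42849 ≡ 179 (mod 251)
180^32 ≡ 179^2 = 32041 ≡ 164 (mod 251)
180^64 ≡ 164^2 = 26896 ≡ 39 (mod 251)
180^128 ≡ 39^2 = 1521 ≡ 15 (mod 251)
180^256 ≡ 15^2 = 225 (mod 251)
180^512 ≡ 225^2 = 50625 ≡ 174 (mod 251)
180^665 = 180^512 · 180^128 · 180^16 · 180^8 · 180^1 ≡ 174 · 15 · 179 · 207 · 180 (mod 251).
Accumulate the product:
174 · 15 = 2610 ≡ 100
100 · 179 = 17900 ≡ 79
79 · 207 = 16353 ≡ 38
38 · 180 = 6840 ≡ 63

63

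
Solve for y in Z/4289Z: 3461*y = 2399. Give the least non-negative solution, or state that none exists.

282

gcd(3461, 4289) = 1, so a unique solution mod 4289 exists.
3461⁻¹ ≡ 2015 (mod 4289).
y ≡ 2015*2399 ≡ 282 (mod 4289).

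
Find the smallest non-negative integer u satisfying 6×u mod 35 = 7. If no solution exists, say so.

gcd(6, 35) = 1, so a unique solution mod 35 exists.
6⁻¹ ≡ 6 (mod 35).
u ≡ 6×7 ≡ 7 (mod 35).

7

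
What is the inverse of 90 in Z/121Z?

121 = 1*90 + 31
90 = 2*31 + 28
31 = 1*28 + 3
28 = 9*3 + 1
3 = 3*1 + 0
gcd(90, 121) = 1, so the inverse exists.
Back-substitute for 1:
1 = 1*28 − 9*3
  = −9*31 + 10*28
  = 10*90 − 29*31
  = −29*121 + 39*90
So 90⁻¹ ≡ 39 (mod 121).

39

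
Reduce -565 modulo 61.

-565 = -10×61 + 45, so -565 ≡ 45 (mod 61).

45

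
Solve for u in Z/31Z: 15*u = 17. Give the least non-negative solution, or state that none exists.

28

gcd(15, 31) = 1, so a unique solution mod 31 exists.
15⁻¹ ≡ 29 (mod 31).
u ≡ 29*17 ≡ 28 (mod 31).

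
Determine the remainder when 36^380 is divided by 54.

Compute successive squares:
380 in binary is 101111100, i.e. 380 = 256 + 64 + 32 + 16 + 8 + 4.
36^1 ≡ 36 (mod 54)
36^2 ≡ 36^2 = 1296 ≡ 0 (mod 54)
36^4 ≡ 0^2 = 0 (mod 54)
36^8 ≡ 0^2 = 0 (mod 54)
36^16 ≡ 0^2 = 0 (mod 54)
36^32 ≡ 0^2 = 0 (mod 54)
36^64 ≡ 0^2 = 0 (mod 54)
36^128 ≡ 0^2 = 0 (mod 54)
36^256 ≡ 0^2 = 0 (mod 54)
36^380 = 36^256 · 36^64 · 36^32 · 36^16 · 36^8 · 36^4 ≡ 0 · 0 · 0 · 0 · 0 · 0 (mod 54).
Accumulate the product:
0 · 0 = 0
0 · 0 = 0
0 · 0 = 0
0 · 0 = 0
0 · 0 = 0

0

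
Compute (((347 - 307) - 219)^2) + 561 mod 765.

347 - 307 = 40
40 - 219 = -179 ≡ 586 (mod 765)
(586)^2 ≡ 676 (mod 765)
676 + 561 = 1237 ≡ 472 (mod 765)

472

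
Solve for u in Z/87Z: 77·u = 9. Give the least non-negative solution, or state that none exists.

gcd(77, 87) = 1, so a unique solution mod 87 exists.
77⁻¹ ≡ 26 (mod 87).
u ≡ 26·9 ≡ 60 (mod 87).

60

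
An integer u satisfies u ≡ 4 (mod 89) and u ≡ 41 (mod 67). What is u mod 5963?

89⁻¹ mod 67: 89×64 ≡ 1 (mod 67), so 89⁻¹ ≡ 64.
u = 4 + 89×((41 − 4)×64 mod 67) = 4 + 89×23 = 2051.

2051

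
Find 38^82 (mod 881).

400

By square-and-multiply:
38^1 ≡ 38 (mod 881)
38^2 ≡ 38^2 = 1444 ≡ 563 (mod 881)
38^4 ≡ 563^2 = 316969 ≡ 690 (mod 881)
38^8 ≡ 690^2 = 476100 ≡ 360 (mod 881)
38^16 ≡ 360^2 = 129600 ≡ 93 (mod 881)
38^32 ≡ 93^2 = 8649 ≡ 720 (mod 881)
38^64 ≡ 720^2 = 518400 ≡ 372 (mod 881)
38^82 = 38^64 × 38^16 × 38^2 ≡ 372 × 93 × 563 (mod 881).
Accumulate the product:
372 × 93 = 34596 ≡ 237
237 × 563 = 133431 ≡ 400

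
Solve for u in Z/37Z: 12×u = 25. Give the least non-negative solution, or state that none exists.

gcd(12, 37) = 1, so a unique solution mod 37 exists.
12⁻¹ ≡ 34 (mod 37).
u ≡ 34×25 ≡ 36 (mod 37).

36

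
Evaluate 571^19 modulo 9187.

4308

571^1 ≡ 571 (mod 9187)
571^2 ≡ 571^2 = 326041 ≡ 4496 (mod 9187)
571^4 ≡ 4496^2 = 20214016 ≡ 2616 (mod 9187)
571^8 ≡ 2616^2 = 6843456 ≡ 8328 (mod 9187)
571^16 ≡ 8328^2 = 69355584 ≡ 2921 (mod 9187)
571^19 = 571^16 × 571^2 × 571^1 ≡ 2921 × 4496 × 571 (mod 9187).
Accumulate the product:
2921 × 4496 = 13132816 ≡ 4593
4593 × 571 = 2622603 ≡ 4308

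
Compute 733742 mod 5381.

1926

733742 = 136*5381 + 1926, so 733742 ≡ 1926 (mod 5381).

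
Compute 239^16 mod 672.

Compute successive squares:
239^1 ≡ 239 (mod 672)
239^2 ≡ 239^2 = 57121 ≡ 1 (mod 672)
239^4 ≡ 1^2 = 1 (mod 672)
239^8 ≡ 1^2 = 1 (mod 672)
239^16 ≡ 1^2 = 1 (mod 672)
So 239^16 ≡ 1 (mod 672).

1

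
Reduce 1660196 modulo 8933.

7591

1660196 = 185·8933 + 7591, so 1660196 ≡ 7591 (mod 8933).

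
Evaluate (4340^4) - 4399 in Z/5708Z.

(4340)^4 ≡ 704 (mod 5708)
704 - 4399 = -3695 ≡ 2013 (mod 5708)

2013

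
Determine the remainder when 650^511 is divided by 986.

511 in binary is 111111111, i.e. 511 = 256 + 128 + 64 + 32 + 16 + 8 + 4 + 2 + 1.
650^1 ≡ 650 (mod 986)
650^2 ≡ 650^2 = 422500 ≡ 492 (mod 986)
650^4 ≡ 492^2 = 242064 ≡ 494 (mod 986)
650^8 ≡ 494^2 = 244036 ≡ 494 (mod 986)
650^16 ≡ 494^2 = 244036 ≡ 494 (mod 986)
650^32 ≡ 494^2 = 244036 ≡ 494 (mod 986)
650^64 ≡ 494^2 = 244036 ≡ 494 (mod 986)
650^128 ≡ 494^2 = 244036 ≡ 494 (mod 986)
650^256 ≡ 494^2 = 244036 ≡ 494 (mod 986)
650^511 = 650^256 · 650^128 · 650^64 · 650^32 · 650^16 · 650^8 · 650^4 · 650^2 · 650^1 ≡ 494 · 494 · 494 · 494 · 494 · 494 · 494 · 492 · 650 (mod 986).
Accumulate the product:
494 · 494 = 244036 ≡ 494
494 · 494 = 244036 ≡ 494
494 · 494 = 244036 ≡ 494
494 · 494 = 244036 ≡ 494
494 · 494 = 244036 ≡ 494
494 · 494 = 244036 ≡ 494
494 · 492 = 243048 ≡ 492
492 · 650 = 319800 ≡ 336

336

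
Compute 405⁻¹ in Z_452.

452 = 1×405 + 47
405 = 8×47 + 29
47 = 1×29 + 18
29 = 1×18 + 11
18 = 1×11 + 7
11 = 1×7 + 4
7 = 1×4 + 3
4 = 1×3 + 1
3 = 3×1 + 0
gcd(405, 452) = 1, so the inverse exists.
Bézout: 1 = −112×452 + 125×405.
So 405⁻¹ ≡ 125 (mod 452).

125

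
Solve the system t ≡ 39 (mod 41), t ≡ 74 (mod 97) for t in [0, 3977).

2499

41⁻¹ mod 97: 41*71 ≡ 1 (mod 97), so 41⁻¹ ≡ 71.
t = 39 + 41*((74 − 39)*71 mod 97) = 39 + 41*60 = 2499.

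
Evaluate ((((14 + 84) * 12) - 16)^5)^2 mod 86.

14 + 84 = 98 ≡ 12 (mod 86)
12 * 12 = 144 ≡ 58 (mod 86)
58 - 16 = 42
(42)^5 ≡ 42 (mod 86)
(42)^2 ≡ 44 (mod 86)

44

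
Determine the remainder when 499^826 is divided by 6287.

1374

Compute successive squares:
826 in binary is 1100111010, i.e. 826 = 512 + 256 + 32 + 16 + 8 + 2.
499^1 ≡ 499 (mod 6287)
499^2 ≡ 499^2 = 249001 ≡ 3808 (mod 6287)
499^4 ≡ 3808^2 = 14500864 ≡ 3042 (mod 6287)
499^8 ≡ 3042^2 = 9253764 ≡ 5587 (mod 6287)
499^16 ≡ 5587^2 = 31214569 ≡ 5901 (mod 6287)
499^32 ≡ 5901^2 = 34821801 ≡ 4395 (mod 6287)
499^64 ≡ 4395^2 = 19316025 ≡ 2361 (mod 6287)
499^128 ≡ 2361^2 = 5574321 ≡ 4039 (mod 6287)
499^256 ≡ 4039^2 = 16313521 ≡ 5043 (mod 6287)
499^512 ≡ 5043^2 = 25431849 ≡ 934 (mod 6287)
499^826 = 499^512 · 499^256 · 499^32 · 499^16 · 499^8 · 499^2 ≡ 934 · 5043 · 4395 · 5901 · 5587 · 3808 (mod 6287).
Accumulate the product:
934 · 5043 = 4710162 ≡ 1199
1199 · 4395 = 5269605 ≡ 1099
1099 · 5901 = 6485199 ≡ 3302
3302 · 5587 = 18448274 ≡ 2216
2216 · 3808 = 8438528 ≡ 1374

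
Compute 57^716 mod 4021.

1949

Using repeated squaring:
716 in binary is 1011001100, i.e. 716 = 512 + 128 + 64 + 8 + 4.
57^1 ≡ 57 (mod 4021)
57^2 ≡ 57^2 = 3249 (mod 4021)
57^4 ≡ 3249^2 = 10556001 ≡ 876 (mod 4021)
57^8 ≡ 876^2 = 767376 ≡ 3386 (mod 4021)
57^16 ≡ 3386^2 = 11464996 ≡ 1125 (mod 4021)
57^32 ≡ 1125^2 = 1265625 ≡ 3031 (mod 4021)
57^64 ≡ 3031^2 = 9186961 ≡ 2997 (mod 4021)
57^128 ≡ 2997^2 = 8982009 ≡ 3116 (mod 4021)
57^256 ≡ 3116^2 = 9709456 ≡ 2762 (mod 4021)
57^512 ≡ 2762^2 = 7628644 ≡ 807 (mod 4021)
57^716 = 57^512 × 57^128 × 57^64 × 57^8 × 57^4 ≡ 807 × 3116 × 2997 × 3386 × 876 (mod 4021).
Accumulate the product:
807 × 3116 = 2514612 ≡ 1487
1487 × 2997 = 4456539 ≡ 1271
1271 × 3386 = 4303606 ≡ 1136
1136 × 876 = 995136 ≡ 1949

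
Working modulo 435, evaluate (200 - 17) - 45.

138

200 - 17 = 183
183 - 45 = 138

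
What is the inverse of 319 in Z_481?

288

481 = 1·319 + 162
319 = 1·162 + 157
162 = 1·157 + 5
157 = 31·5 + 2
5 = 2·2 + 1
2 = 2·1 + 0
gcd(319, 481) = 1, so the inverse exists.
Bézout: 1 = 128·481 − 193·319.
So 319⁻¹ ≡ −193 ≡ 288 (mod 481).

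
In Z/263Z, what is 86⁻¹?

Apply the Euclidean algorithm and back-substitute:
263 = 3*86 + 5
86 = 17*5 + 1
5 = 5*1 + 0
gcd(86, 263) = 1, so the inverse exists.
Back-substitute for 1:
1 = 1*86 − 17*5
  = −17*263 + 52*86
So 86⁻¹ ≡ 52 (mod 263).

52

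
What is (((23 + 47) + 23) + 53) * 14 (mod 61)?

23 + 47 = 70 ≡ 9 (mod 61)
9 + 23 = 32
32 + 53 = 85 ≡ 24 (mod 61)
24 * 14 = 336 ≡ 31 (mod 61)

31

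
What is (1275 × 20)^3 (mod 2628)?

1275 × 20 = 25500 ≡ 1848 (mod 2628)
(1848)^3 ≡ 1728 (mod 2628)

1728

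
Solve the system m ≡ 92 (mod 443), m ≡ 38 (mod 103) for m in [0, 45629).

443⁻¹ mod 103: 443·10 ≡ 1 (mod 103), so 443⁻¹ ≡ 10.
m = 92 + 443·((38 − 92)·10 mod 103) = 92 + 443·78 = 34646.

34646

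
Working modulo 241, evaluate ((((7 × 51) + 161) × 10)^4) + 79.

69

7 × 51 = 357 ≡ 116 (mod 241)
116 + 161 = 277 ≡ 36 (mod 241)
36 × 10 = 360 ≡ 119 (mod 241)
(119)^4 ≡ 231 (mod 241)
231 + 79 = 310 ≡ 69 (mod 241)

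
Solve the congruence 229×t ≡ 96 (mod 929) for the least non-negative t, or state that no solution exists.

828

gcd(229, 929) = 1, so a unique solution mod 929 exists.
229⁻¹ ≡ 357 (mod 929).
t ≡ 357×96 ≡ 828 (mod 929).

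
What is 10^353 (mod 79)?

21

Compute successive squares:
353 in binary is 101100001, i.e. 353 = 256 + 64 + 32 + 1.
10^1 ≡ 10 (mod 79)
10^2 ≡ 10^2 = 100 ≡ 21 (mod 79)
10^4 ≡ 21^2 = 441 ≡ 46 (mod 79)
10^8 ≡ 46^2 = 2116 ≡ 62 (mod 79)
10^16 ≡ 62^2 = 3844 ≡ 52 (mod 79)
10^32 ≡ 52^2 = 2704 ≡ 18 (mod 79)
10^64 ≡ 18^2 = 324 ≡ 8 (mod 79)
10^128 ≡ 8^2 = 64 (mod 79)
10^256 ≡ 64^2 = 4096 ≡ 67 (mod 79)
10^353 = 10^256 * 10^64 * 10^32 * 10^1 ≡ 67 * 8 * 18 * 10 (mod 79).
Accumulate the product:
67 * 8 = 536 ≡ 62
62 * 18 = 1116 ≡ 10
10 * 10 = 100 ≡ 21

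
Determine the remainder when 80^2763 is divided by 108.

2763 in binary is 101011001011, i.e. 2763 = 2048 + 512 + 128 + 64 + 8 + 2 + 1.
80^1 ≡ 80 (mod 108)
80^2 ≡ 80^2 = 6400 ≡ 28 (mod 108)
80^4 ≡ 28^2 = 784 ≡ 28 (mod 108)
80^8 ≡ 28^2 = 784 ≡ 28 (mod 108)
80^16 ≡ 28^2 = 784 ≡ 28 (mod 108)
80^32 ≡ 28^2 = 784 ≡ 28 (mod 108)
80^64 ≡ 28^2 = 784 ≡ 28 (mod 108)
80^128 ≡ 28^2 = 784 ≡ 28 (mod 108)
80^256 ≡ 28^2 = 784 ≡ 28 (mod 108)
80^512 ≡ 28^2 = 784 ≡ 28 (mod 108)
80^1024 ≡ 28^2 = 784 ≡ 28 (mod 108)
80^2048 ≡ 28^2 = 784 ≡ 28 (mod 108)
80^2763 = 80^2048 × 80^512 × 80^128 × 80^64 × 80^8 × 80^2 × 80^1 ≡ 28 × 28 × 28 × 28 × 28 × 28 × 80 (mod 108).
Accumulate the product:
28 × 28 = 784 ≡ 28
28 × 28 = 784 ≡ 28
28 × 28 = 784 ≡ 28
28 × 28 = 784 ≡ 28
28 × 28 = 784 ≡ 28
28 × 80 = 2240 ≡ 80

80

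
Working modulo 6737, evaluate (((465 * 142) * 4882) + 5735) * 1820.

465 * 142 = 66030 ≡ 5397 (mod 6737)
5397 * 4882 = 26348154 ≡ 6484 (mod 6737)
6484 + 5735 = 12219 ≡ 5482 (mod 6737)
5482 * 1820 = 9977240 ≡ 6480 (mod 6737)

6480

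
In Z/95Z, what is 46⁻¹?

95 = 2*46 + 3
46 = 15*3 + 1
3 = 3*1 + 0
gcd(46, 95) = 1, so the inverse exists.
Back-substitute for 1:
1 = 1*46 − 15*3
  = −15*95 + 31*46
So 46⁻¹ ≡ 31 (mod 95).

31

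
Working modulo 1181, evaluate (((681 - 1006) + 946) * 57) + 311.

278

681 - 1006 = -325 ≡ 856 (mod 1181)
856 + 946 = 1802 ≡ 621 (mod 1181)
621 * 57 = 35397 ≡ 1148 (mod 1181)
1148 + 311 = 1459 ≡ 278 (mod 1181)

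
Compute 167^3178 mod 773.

364

Using repeated squaring:
3178 in binary is 110001101010, i.e. 3178 = 2048 + 1024 + 64 + 32 + 8 + 2.
167^1 ≡ 167 (mod 773)
167^2 ≡ 167^2 = 27889 ≡ 61 (mod 773)
167^4 ≡ 61^2 = 3721 ≡ 629 (mod 773)
167^8 ≡ 629^2 = 395641 ≡ 638 (mod 773)
167^16 ≡ 638^2 = 407044 ≡ 446 (mod 773)
167^32 ≡ 446^2 = 198916 ≡ 255 (mod 773)
167^64 ≡ 255^2 = 65025 ≡ 93 (mod 773)
167^128 ≡ 93^2 = 8649 ≡ 146 (mod 773)
167^256 ≡ 146^2 = 21316 ≡ 445 (mod 773)
167^512 ≡ 445^2 = 198025 ≡ 137 (mod 773)
167^1024 ≡ 137^2 = 18769 ≡ 217 (mod 773)
167^2048 ≡ 217^2 = 47089 ≡ 709 (mod 773)
167^3178 = 167^2048 * 167^1024 * 167^64 * 167^32 * 167^8 * 167^2 ≡ 709 * 217 * 93 * 255 * 638 * 61 (mod 773).
Accumulate the product:
709 * 217 = 153853 ≡ 26
26 * 93 = 2418 ≡ 99
99 * 255 = 25245 ≡ 509
509 * 638 = 324742 ≡ 82
82 * 61 = 5002 ≡ 364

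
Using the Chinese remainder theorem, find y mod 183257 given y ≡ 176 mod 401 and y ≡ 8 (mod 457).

1379

401⁻¹ mod 457: 401×204 ≡ 1 (mod 457), so 401⁻¹ ≡ 204.
y = 176 + 401×((8 − 176)×204 mod 457) = 176 + 401×3 = 1379.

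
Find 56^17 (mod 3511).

17 in binary is 10001, i.e. 17 = 16 + 1.
56^1 ≡ 56 (mod 3511)
56^2 ≡ 56^2 = 3136 (mod 3511)
56^4 ≡ 3136^2 = 9834496 ≡ 185 (mod 3511)
56^8 ≡ 185^2 = 34225 ≡ 2626 (mod 3511)
56^16 ≡ 2626^2 = 6895876 ≡ 272 (mod 3511)
56^17 = 56^16 × 56^1 ≡ 272 × 56 (mod 3511).
272 × 56 = 15232 ≡ 1188 (mod 3511).

1188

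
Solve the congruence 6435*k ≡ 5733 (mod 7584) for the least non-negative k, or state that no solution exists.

2391

gcd(6435, 7584) = 3, and 3 | 5733, so solutions exist.
Divide through by 3: 2145*k ≡ 1911 (mod 2528).
2145⁻¹ ≡ 33 (mod 2528).
k ≡ 33*1911 ≡ 2391 (mod 2528).
The smallest non-negative solution is k = 2391.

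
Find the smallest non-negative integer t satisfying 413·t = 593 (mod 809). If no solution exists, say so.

736

gcd(413, 809) = 1, so a unique solution mod 809 exists.
413⁻¹ ≡ 476 (mod 809).
t ≡ 476·593 ≡ 736 (mod 809).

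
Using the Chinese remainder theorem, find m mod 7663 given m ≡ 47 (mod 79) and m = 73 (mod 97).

79⁻¹ mod 97: 79×70 ≡ 1 (mod 97), so 79⁻¹ ≡ 70.
m = 47 + 79×((73 − 47)×70 mod 97) = 47 + 79×74 = 5893.
Check: 5893 mod 79 = 47, 5893 mod 97 = 73. ✓

5893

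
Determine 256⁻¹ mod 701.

Run the extended Euclidean algorithm:
701 = 2*256 + 189
256 = 1*189 + 67
189 = 2*67 + 55
67 = 1*55 + 12
55 = 4*12 + 7
12 = 1*7 + 5
7 = 1*5 + 2
5 = 2*2 + 1
2 = 2*1 + 0
gcd(256, 701) = 1, so the inverse exists.
Back-substitute for 1:
1 = 1*5 − 2*2
  = −2*7 + 3*5
  = 3*12 − 5*7
  = −5*55 + 23*12
  = 23*67 − 28*55
  = −28*189 + 79*67
  = 79*256 − 107*189
  = −107*701 + 293*256
So 256⁻¹ ≡ 293 (mod 701).

293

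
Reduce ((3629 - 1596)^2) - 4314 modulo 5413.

3629 - 1596 = 2033
(2033)^2 ≡ 2970 (mod 5413)
2970 - 4314 = -1344 ≡ 4069 (mod 5413)

4069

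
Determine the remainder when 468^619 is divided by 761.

567

468^1 ≡ 468 (mod 761)
468^2 ≡ 468^2 = 219024 ≡ 617 (mod 761)
468^4 ≡ 617^2 = 380689 ≡ 189 (mod 761)
468^8 ≡ 189^2 = 35721 ≡ 715 (mod 761)
468^16 ≡ 715^2 = 511225 ≡ 594 (mod 761)
468^32 ≡ 594^2 = 352836 ≡ 493 (mod 761)
468^64 ≡ 493^2 = 243049 ≡ 290 (mod 761)
468^128 ≡ 290^2 = 84100 ≡ 390 (mod 761)
468^256 ≡ 390^2 = 152100 ≡ 661 (mod 761)
468^512 ≡ 661^2 = 436921 ≡ 107 (mod 761)
468^619 = 468^512 × 468^64 × 468^32 × 468^8 × 468^2 × 468^1 ≡ 107 × 290 × 493 × 715 × 617 × 468 (mod 761).
Accumulate the product:
107 × 290 = 31030 ≡ 590
590 × 493 = 290870 ≡ 168
168 × 715 = 120120 ≡ 643
643 × 617 = 396731 ≡ 250
250 × 468 = 117000 ≡ 567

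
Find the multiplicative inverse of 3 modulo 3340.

2227

By the extended Euclidean algorithm:
3340 = 1113*3 + 1
3 = 3*1 + 0
gcd(3, 3340) = 1, so the inverse exists.
Bézout: 1 = 1*3340 − 1113*3.
So 3⁻¹ ≡ −1113 ≡ 2227 (mod 3340).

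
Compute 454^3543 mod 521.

351

By square-and-multiply:
454^1 ≡ 454 (mod 521)
454^2 ≡ 454^2 = 206116 ≡ 321 (mod 521)
454^4 ≡ 321^2 = 103041 ≡ 404 (mod 521)
454^8 ≡ 404^2 = 163216 ≡ 143 (mod 521)
454^16 ≡ 143^2 = 20449 ≡ 130 (mod 521)
454^32 ≡ 130^2 = 16900 ≡ 228 (mod 521)
454^64 ≡ 228^2 = 51984 ≡ 405 (mod 521)
454^128 ≡ 405^2 = 164025 ≡ 431 (mod 521)
454^256 ≡ 431^2 = 185761 ≡ 285 (mod 521)
454^512 ≡ 285^2 = 81225 ≡ 470 (mod 521)
454^1024 ≡ 470^2 = 220900 ≡ 517 (mod 521)
454^2048 ≡ 517^2 = 267289 ≡ 16 (mod 521)
454^3543 = 454^2048 × 454^1024 × 454^256 × 454^128 × 454^64 × 454^16 × 454^4 × 454^2 × 454^1 ≡ 16 × 517 × 285 × 431 × 405 × 130 × 404 × 321 × 454 (mod 521).
Accumulate the product:
16 × 517 = 8272 ≡ 457
457 × 285 = 130245 ≡ 516
516 × 431 = 222396 ≡ 450
450 × 405 = 182250 ≡ 421
421 × 130 = 54730 ≡ 25
25 × 404 = 10100 ≡ 201
201 × 321 = 64521 ≡ 438
438 × 454 = 198852 ≡ 351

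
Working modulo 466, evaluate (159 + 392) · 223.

159 + 392 = 551 ≡ 85 (mod 466)
85 · 223 = 18955 ≡ 315 (mod 466)

315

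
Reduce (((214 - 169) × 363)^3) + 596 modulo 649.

497

214 - 169 = 45
45 × 363 = 16335 ≡ 110 (mod 649)
(110)^3 ≡ 550 (mod 649)
550 + 596 = 1146 ≡ 497 (mod 649)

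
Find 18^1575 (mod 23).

By square-and-multiply:
1575 in binary is 11000100111, i.e. 1575 = 1024 + 512 + 32 + 4 + 2 + 1.
18^1 ≡ 18 (mod 23)
18^2 ≡ 18^2 = 324 ≡ 2 (mod 23)
18^4 ≡ 2^2 = 4 (mod 23)
18^8 ≡ 4^2 = 16 (mod 23)
18^16 ≡ 16^2 = 256 ≡ 3 (mod 23)
18^32 ≡ 3^2 = 9 (mod 23)
18^64 ≡ 9^2 = 81 ≡ 12 (mod 23)
18^128 ≡ 12^2 = 144 ≡ 6 (mod 23)
18^256 ≡ 6^2 = 36 ≡ 13 (mod 23)
18^512 ≡ 13^2 = 169 ≡ 8 (mod 23)
18^1024 ≡ 8^2 = 64 ≡ 18 (mod 23)
18^1575 = 18^1024 · 18^512 · 18^32 · 18^4 · 18^2 · 18^1 ≡ 18 · 8 · 9 · 4 · 2 · 18 (mod 23).
Accumulate the product:
18 · 8 = 144 ≡ 6
6 · 9 = 54 ≡ 8
8 · 4 = 32 ≡ 9
9 · 2 = 18
18 · 18 = 324 ≡ 2

2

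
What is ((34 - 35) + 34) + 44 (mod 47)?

34 - 35 = -1 ≡ 46 (mod 47)
46 + 34 = 80 ≡ 33 (mod 47)
33 + 44 = 77 ≡ 30 (mod 47)

30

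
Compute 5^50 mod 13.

12

By square-and-multiply:
50 in binary is 110010, i.e. 50 = 32 + 16 + 2.
5^1 ≡ 5 (mod 13)
5^2 ≡ 5^2 = 25 ≡ 12 (mod 13)
5^4 ≡ 12^2 = 144 ≡ 1 (mod 13)
5^8 ≡ 1^2 = 1 (mod 13)
5^16 ≡ 1^2 = 1 (mod 13)
5^32 ≡ 1^2 = 1 (mod 13)
5^50 = 5^32 × 5^16 × 5^2 ≡ 1 × 1 × 12 (mod 13).
Accumulate the product:
1 × 1 = 1
1 × 12 = 12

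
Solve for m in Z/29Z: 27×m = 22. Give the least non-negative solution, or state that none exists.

gcd(27, 29) = 1, so a unique solution mod 29 exists.
27⁻¹ ≡ 14 (mod 29).
m ≡ 14×22 ≡ 18 (mod 29).

18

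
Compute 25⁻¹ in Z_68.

Run the extended Euclidean algorithm:
68 = 2*25 + 18
25 = 1*18 + 7
18 = 2*7 + 4
7 = 1*4 + 3
4 = 1*3 + 1
3 = 3*1 + 0
gcd(25, 68) = 1, so the inverse exists.
Bézout: 1 = 7*68 − 19*25.
So 25⁻¹ ≡ −19 ≡ 49 (mod 68).

49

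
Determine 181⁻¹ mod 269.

Run the extended Euclidean algorithm:
269 = 1*181 + 88
181 = 2*88 + 5
88 = 17*5 + 3
5 = 1*3 + 2
3 = 1*2 + 1
2 = 2*1 + 0
gcd(181, 269) = 1, so the inverse exists.
Bézout: 1 = 72*269 − 107*181.
So 181⁻¹ ≡ −107 ≡ 162 (mod 269).

162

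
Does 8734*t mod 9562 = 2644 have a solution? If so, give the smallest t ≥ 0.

43

gcd(8734, 9562) = 2, and 2 | 2644, so solutions exist.
Divide through by 2: 4367*t ≡ 1322 (mod 4781).
4367⁻¹ ≡ 4423 (mod 4781).
t ≡ 4423*1322 ≡ 43 (mod 4781).
The smallest non-negative solution is t = 43.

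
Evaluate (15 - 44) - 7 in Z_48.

15 - 44 = -29 ≡ 19 (mod 48)
19 - 7 = 12

12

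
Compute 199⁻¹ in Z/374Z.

265

374 = 1·199 + 175
199 = 1·175 + 24
175 = 7·24 + 7
24 = 3·7 + 3
7 = 2·3 + 1
3 = 3·1 + 0
gcd(199, 374) = 1, so the inverse exists.
Bézout: 1 = 58·374 − 109·199.
So 199⁻¹ ≡ −109 ≡ 265 (mod 374).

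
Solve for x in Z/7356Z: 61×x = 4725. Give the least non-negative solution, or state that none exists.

gcd(61, 7356) = 1, so a unique solution mod 7356 exists.
61⁻¹ ≡ 2653 (mod 7356).
x ≡ 2653×4725 ≡ 801 (mod 7356).

801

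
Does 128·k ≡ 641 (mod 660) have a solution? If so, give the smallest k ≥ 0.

no solution

gcd(128, 660) = 4, and 4 does not divide 641.
So the congruence has no solution.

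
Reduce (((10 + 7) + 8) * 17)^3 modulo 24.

10 + 7 = 17
17 + 8 = 25 ≡ 1 (mod 24)
1 * 17 = 17
(17)^3 ≡ 17 (mod 24)

17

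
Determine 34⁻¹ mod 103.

100

103 = 3×34 + 1
34 = 34×1 + 0
gcd(34, 103) = 1, so the inverse exists.
Back-substitute for 1:
1 = 1×103 − 3×34
So 34⁻¹ ≡ −3 ≡ 100 (mod 103).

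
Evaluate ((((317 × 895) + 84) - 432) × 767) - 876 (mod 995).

778

317 × 895 = 283715 ≡ 140 (mod 995)
140 + 84 = 224
224 - 432 = -208 ≡ 787 (mod 995)
787 × 767 = 603629 ≡ 659 (mod 995)
659 - 876 = -217 ≡ 778 (mod 995)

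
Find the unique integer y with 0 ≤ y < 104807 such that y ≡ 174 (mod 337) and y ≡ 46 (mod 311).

337⁻¹ mod 311: 337×12 ≡ 1 (mod 311), so 337⁻¹ ≡ 12.
y = 174 + 337×((46 − 174)×12 mod 311) = 174 + 337×19 = 6577.
Check: 6577 mod 337 = 174, 6577 mod 311 = 46. ✓

6577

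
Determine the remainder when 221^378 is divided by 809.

708

378 in binary is 101111010, i.e. 378 = 256 + 64 + 32 + 16 + 8 + 2.
221^1 ≡ 221 (mod 809)
221^2 ≡ 221^2 = 48841 ≡ 301 (mod 809)
221^4 ≡ 301^2 = 90601 ≡ 802 (mod 809)
221^8 ≡ 802^2 = 643204 ≡ 49 (mod 809)
221^16 ≡ 49^2 = 2401 ≡ 783 (mod 809)
221^32 ≡ 783^2 = 613089 ≡ 676 (mod 809)
221^64 ≡ 676^2 = 456976 ≡ 700 (mod 809)
221^128 ≡ 700^2 = 490000 ≡ 555 (mod 809)
221^256 ≡ 555^2 = 308025 ≡ 605 (mod 809)
221^378 = 221^256 * 221^64 * 221^32 * 221^16 * 221^8 * 221^2 ≡ 605 * 700 * 676 * 783 * 49 * 301 (mod 809).
Accumulate the product:
605 * 700 = 423500 ≡ 393
393 * 676 = 265668 ≡ 316
316 * 783 = 247428 ≡ 683
683 * 49 = 33467 ≡ 298
298 * 301 = 89698 ≡ 708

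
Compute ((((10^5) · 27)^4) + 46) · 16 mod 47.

(10)^5 ≡ 31 (mod 47)
31 · 27 = 837 ≡ 38 (mod 47)
(38)^4 ≡ 28 (mod 47)
28 + 46 = 74 ≡ 27 (mod 47)
27 · 16 = 432 ≡ 9 (mod 47)

9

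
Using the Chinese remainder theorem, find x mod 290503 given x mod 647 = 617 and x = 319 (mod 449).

249065

647⁻¹ mod 449: 647*288 ≡ 1 (mod 449), so 647⁻¹ ≡ 288.
x = 617 + 647*((319 − 617)*288 mod 449) = 617 + 647*384 = 249065.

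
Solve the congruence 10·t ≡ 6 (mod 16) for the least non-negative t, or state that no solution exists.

gcd(10, 16) = 2, and 2 | 6, so solutions exist.
Divide through by 2: 5·t = 3 (mod 8).
5⁻¹ ≡ 5 (mod 8).
t ≡ 5·3 ≡ 7 (mod 8).
The smallest non-negative solution is t = 7.

7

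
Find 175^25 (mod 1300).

175

175^1 ≡ 175 (mod 1300)
175^2 ≡ 175^2 = 30625 ≡ 725 (mod 1300)
175^4 ≡ 725^2 = 525625 ≡ 425 (mod 1300)
175^8 ≡ 425^2 = 180625 ≡ 1225 (mod 1300)
175^16 ≡ 1225^2 = 1500625 ≡ 425 (mod 1300)
175^25 = 175^16 * 175^8 * 175^1 ≡ 425 * 1225 * 175 (mod 1300).
Accumulate the product:
425 * 1225 = 520625 ≡ 625
625 * 175 = 109375 ≡ 175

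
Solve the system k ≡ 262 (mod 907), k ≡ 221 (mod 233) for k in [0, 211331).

907⁻¹ mod 233: 907·205 ≡ 1 (mod 233), so 907⁻¹ ≡ 205.
k = 262 + 907·((221 − 262)·205 mod 233) = 262 + 907·216 = 196174.

196174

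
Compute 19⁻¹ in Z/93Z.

49

93 = 4×19 + 17
19 = 1×17 + 2
17 = 8×2 + 1
2 = 2×1 + 0
gcd(19, 93) = 1, so the inverse exists.
Back-substitute for 1:
1 = 1×17 − 8×2
  = −8×19 + 9×17
  = 9×93 − 44×19
So 19⁻¹ ≡ −44 ≡ 49 (mod 93).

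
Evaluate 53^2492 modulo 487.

2492 in binary is 100110111100, i.e. 2492 = 2048 + 256 + 128 + 32 + 16 + 8 + 4.
53^1 ≡ 53 (mod 487)
53^2 ≡ 53^2 = 2809 ≡ 374 (mod 487)
53^4 ≡ 374^2 = 139876 ≡ 107 (mod 487)
53^8 ≡ 107^2 = 11449 ≡ 248 (mod 487)
53^16 ≡ 248^2 = 61504 ≡ 142 (mod 487)
53^32 ≡ 142^2 = 20164 ≡ 197 (mod 487)
53^64 ≡ 197^2 = 38809 ≡ 336 (mod 487)
53^128 ≡ 336^2 = 112896 ≡ 399 (mod 487)
53^256 ≡ 399^2 = 159201 ≡ 439 (mod 487)
53^512 ≡ 439^2 = 192721 ≡ 356 (mod 487)
53^1024 ≡ 356^2 = 126736 ≡ 116 (mod 487)
53^2048 ≡ 116^2 = 13456 ≡ 307 (mod 487)
53^2492 = 53^2048 × 53^256 × 53^128 × 53^32 × 53^16 × 53^8 × 53^4 ≡ 307 × 439 × 399 × 197 × 142 × 248 × 107 (mod 487).
Accumulate the product:
307 × 439 = 134773 ≡ 361
361 × 399 = 144039 ≡ 374
374 × 197 = 73678 ≡ 141
141 × 142 = 20022 ≡ 55
55 × 248 = 13640 ≡ 4
4 × 107 = 428

428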